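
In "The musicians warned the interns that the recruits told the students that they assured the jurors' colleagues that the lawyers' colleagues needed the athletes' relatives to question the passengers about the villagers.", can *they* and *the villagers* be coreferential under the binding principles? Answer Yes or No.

*the villagers* is an R-expression; Principle C requires it to be free (not bound by any c-commanding expression).
— they: subject of the clause headed by 'assured'; the pronoun c-commands the R-expression — coreference blocked (Principle C).

No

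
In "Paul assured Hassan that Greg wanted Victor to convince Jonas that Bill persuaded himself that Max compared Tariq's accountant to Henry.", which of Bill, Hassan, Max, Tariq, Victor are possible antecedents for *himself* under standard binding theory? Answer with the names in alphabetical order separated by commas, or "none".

*himself* is a reflexive; Principle A requires it to be bound within its binding domain — the clause headed by 'persuaded'.
— Bill: subject of the clause headed by 'persuaded'; c-commands the reflexive within its binding domain — allowed (Principle A).
— Hassan: object of the matrix clause; c-commands the reflexive but lies outside its binding domain — cannot bind it (Principle A).
— Max: subject of the clause headed by 'compared'; does not c-command the reflexive — cannot bind it (Principle A).
— Tariq: possessor inside the object DP of the clause headed by 'compared'; does not c-command the reflexive — cannot bind it (Principle A).
— Victor: subject of the clause headed by 'convince'; c-commands the reflexive but lies outside its binding domain — cannot bind it (Principle A).

Bill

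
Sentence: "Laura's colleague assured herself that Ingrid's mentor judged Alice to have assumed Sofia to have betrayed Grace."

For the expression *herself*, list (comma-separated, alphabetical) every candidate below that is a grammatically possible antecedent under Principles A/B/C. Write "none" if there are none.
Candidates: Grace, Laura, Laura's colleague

Laura's colleague

*herself* is a reflexive; Principle A requires it to be bound within its binding domain — the matrix clause.
— Grace: object of the clause headed by 'betrayed'; does not c-command the reflexive — cannot bind it (Principle A).
— Laura: possessor inside the subject DP of the matrix clause; does not c-command the reflexive — cannot bind it (Principle A).
— Laura's colleague: subject of the matrix clause; c-commands the reflexive within its binding domain — allowed (Principle A).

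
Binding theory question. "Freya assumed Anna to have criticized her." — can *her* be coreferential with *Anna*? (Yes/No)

*her* is a pronoun; Principle B requires it to be free in its binding domain — the clause headed by 'criticized'.
— Anna: subject of the clause headed by 'criticized'; c-commands the pronoun within its binding domain — blocked (Principle B).

No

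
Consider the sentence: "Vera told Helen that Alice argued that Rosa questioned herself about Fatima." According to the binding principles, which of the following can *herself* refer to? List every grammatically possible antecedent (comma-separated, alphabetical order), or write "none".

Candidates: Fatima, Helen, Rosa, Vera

*herself* is a reflexive; Principle A requires it to be bound within its binding domain — the clause headed by 'questioned'.
— Fatima: second object of the clause headed by 'questioned'; does not c-command the reflexive — cannot bind it (Principle A).
— Helen: object of the matrix clause; c-commands the reflexive but lies outside its binding domain — cannot bind it (Principle A).
— Rosa: subject of the clause headed by 'questioned'; c-commands the reflexive within its binding domain — allowed (Principle A).
— Vera: subject of the matrix clause; c-commands the reflexive but lies outside its binding domain — cannot bind it (Principle A).

Rosa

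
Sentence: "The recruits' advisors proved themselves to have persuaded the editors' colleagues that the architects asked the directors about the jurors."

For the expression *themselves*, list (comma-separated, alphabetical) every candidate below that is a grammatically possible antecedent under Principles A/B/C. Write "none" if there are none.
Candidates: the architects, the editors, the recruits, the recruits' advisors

the recruits' advisors

*themselves* is a reflexive; Principle A requires it to be bound within its binding domain — the matrix clause.
— the architects: subject of the clause headed by 'asked'; does not c-command the reflexive — cannot bind it (Principle A).
— the editors: possessor inside the object DP of the clause headed by 'persuaded'; does not c-command the reflexive — cannot bind it (Principle A).
— the recruits: possessor inside the subject DP of the matrix clause; does not c-command the reflexive — cannot bind it (Principle A).
— the recruits' advisors: subject of the matrix clause; c-commands the reflexive within its binding domain — allowed (Principle A).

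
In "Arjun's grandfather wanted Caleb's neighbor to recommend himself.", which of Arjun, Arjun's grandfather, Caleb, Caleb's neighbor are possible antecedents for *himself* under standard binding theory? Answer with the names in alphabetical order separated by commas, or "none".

Caleb's neighbor

*himself* is a reflexive; Principle A requires it to be bound within its binding domain — the clause headed by 'recommend'.
— Arjun: possessor inside the subject DP of the matrix clause; does not c-command the reflexive — cannot bind it (Principle A).
— Arjun's grandfather: subject of the matrix clause; c-commands the reflexive but lies outside its binding domain — cannot bind it (Principle A).
— Caleb: possessor inside the subject DP of the clause headed by 'recommend'; does not c-command the reflexive — cannot bind it (Principle A).
— Caleb's neighbor: subject of the clause headed by 'recommend'; c-commands the reflexive within its binding domain — allowed (Principle A).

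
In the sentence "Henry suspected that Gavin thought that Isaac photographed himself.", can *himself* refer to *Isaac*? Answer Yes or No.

*himself* is a reflexive; Principle A requires it to be bound within its binding domain — the clause headed by 'photographed'.
— Isaac: subject of the clause headed by 'photographed'; c-commands the reflexive within its binding domain — allowed (Principle A).

Yes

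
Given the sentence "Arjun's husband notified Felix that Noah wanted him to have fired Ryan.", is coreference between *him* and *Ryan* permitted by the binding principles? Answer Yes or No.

No

*him* is a pronoun; Principle B requires it to be free in its binding domain — the clause headed by 'wanted'.
— Ryan: object of the clause headed by 'fired'; is c-commanded by the pronoun; coreference would bind this R-expression — blocked (Principle C).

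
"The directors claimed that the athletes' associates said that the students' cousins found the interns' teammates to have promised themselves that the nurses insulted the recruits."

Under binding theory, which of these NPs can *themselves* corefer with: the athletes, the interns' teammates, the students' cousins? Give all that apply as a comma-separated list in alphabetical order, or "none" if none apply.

*themselves* is a reflexive; Principle A requires it to be bound within its binding domain — the clause headed by 'promised'.
— the athletes: possessor inside the subject DP of the clause headed by 'said'; does not c-command the reflexive — cannot bind it (Principle A).
— the interns' teammates: subject of the clause headed by 'promised'; c-commands the reflexive within its binding domain — allowed (Principle A).
— the students' cousins: subject of the clause headed by 'found'; c-commands the reflexive but lies outside its binding domain — cannot bind it (Principle A).

the interns' teammates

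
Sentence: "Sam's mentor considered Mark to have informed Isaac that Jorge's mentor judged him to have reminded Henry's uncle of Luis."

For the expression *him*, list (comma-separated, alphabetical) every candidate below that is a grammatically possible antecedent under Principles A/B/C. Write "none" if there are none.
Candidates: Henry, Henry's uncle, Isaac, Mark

*him* is a pronoun; Principle B requires it to be free in its binding domain — the clause headed by 'judged'.
— Henry: possessor inside the object DP of the clause headed by 'reminded'; is c-commanded by the pronoun; coreference would bind this R-expression — blocked (Principle C).
— Henry's uncle: object of the clause headed by 'reminded'; is c-commanded by the pronoun; coreference would bind this R-expression — blocked (Principle C).
— Isaac: object of the clause headed by 'informed'; c-commands the pronoun but lies outside its binding domain — allowed.
— Mark: subject of the clause headed by 'informed'; c-commands the pronoun but lies outside its binding domain — allowed.

Isaac, Mark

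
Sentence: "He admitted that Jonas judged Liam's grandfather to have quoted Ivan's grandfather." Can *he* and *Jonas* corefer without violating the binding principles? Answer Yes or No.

*Jonas* is an R-expression; Principle C requires it to be free (not bound by any c-commanding expression).
— he: subject of the matrix clause; the pronoun c-commands the R-expression — coreference blocked (Principle C).

No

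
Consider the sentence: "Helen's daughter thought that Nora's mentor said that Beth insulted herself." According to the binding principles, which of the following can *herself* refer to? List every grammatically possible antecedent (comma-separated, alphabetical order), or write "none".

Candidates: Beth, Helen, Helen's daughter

*herself* is a reflexive; Principle A requires it to be bound within its binding domain — the clause headed by 'insulted'.
— Beth: subject of the clause headed by 'insulted'; c-commands the reflexive within its binding domain — allowed (Principle A).
— Helen: possessor inside the subject DP of the matrix clause; does not c-command the reflexive — cannot bind it (Principle A).
— Helen's daughter: subject of the matrix clause; c-commands the reflexive but lies outside its binding domain — cannot bind it (Principle A).

Beth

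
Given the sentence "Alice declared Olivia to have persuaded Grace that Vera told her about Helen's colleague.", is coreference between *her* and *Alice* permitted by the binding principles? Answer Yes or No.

Yes

*her* is a pronoun; Principle B requires it to be free in its binding domain — the clause headed by 'told'.
— Alice: subject of the matrix clause; c-commands the pronoun but lies outside its binding domain — allowed.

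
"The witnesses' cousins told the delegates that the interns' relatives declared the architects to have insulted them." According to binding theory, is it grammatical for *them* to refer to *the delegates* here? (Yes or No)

Yes

*the delegates* is an R-expression; Principle C requires it to be free (not bound by any c-commanding expression).
— them: object of the clause headed by 'insulted'; the pronoun does not c-command the R-expression — coreference allowed.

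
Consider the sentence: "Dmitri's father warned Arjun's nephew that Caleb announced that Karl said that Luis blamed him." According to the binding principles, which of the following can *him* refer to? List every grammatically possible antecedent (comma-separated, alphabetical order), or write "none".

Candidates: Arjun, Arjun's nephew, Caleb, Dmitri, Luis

*him* is a pronoun; Principle B requires it to be free in its binding domain — the clause headed by 'blamed'.
— Arjun: possessor inside the object DP of the matrix clause; does not c-command the pronoun — Principle B does not apply; allowed.
— Arjun's nephew: object of the matrix clause; c-commands the pronoun but lies outside its binding domain — allowed.
— Caleb: subject of the clause headed by 'announced'; c-commands the pronoun but lies outside its binding domain — allowed.
— Dmitri: possessor inside the subject DP of the matrix clause; does not c-command the pronoun — Principle B does not apply; allowed.
— Luis: subject of the clause headed by 'blamed'; c-commands the pronoun within its binding domain — blocked (Principle B).

Arjun, Arjun's nephew, Caleb, Dmitri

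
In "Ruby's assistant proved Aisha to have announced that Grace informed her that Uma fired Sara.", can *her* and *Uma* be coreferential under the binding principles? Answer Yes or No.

*Uma* is an R-expression; Principle C requires it to be free (not bound by any c-commanding expression).
— her: object of the clause headed by 'informed'; the pronoun c-commands the R-expression — coreference blocked (Principle C).

No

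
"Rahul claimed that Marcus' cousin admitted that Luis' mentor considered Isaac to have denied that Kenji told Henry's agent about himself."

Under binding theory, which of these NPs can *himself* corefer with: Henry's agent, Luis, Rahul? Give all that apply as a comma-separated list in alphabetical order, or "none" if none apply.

Henry's agent

*himself* is a reflexive; Principle A requires it to be bound within its binding domain — the clause headed by 'told'.
— Henry's agent: object of the clause headed by 'told'; c-commands the reflexive within its binding domain — allowed (Principle A).
— Luis: possessor inside the subject DP of the clause headed by 'considered'; does not c-command the reflexive — cannot bind it (Principle A).
— Rahul: subject of the matrix clause; c-commands the reflexive but lies outside its binding domain — cannot bind it (Principle A).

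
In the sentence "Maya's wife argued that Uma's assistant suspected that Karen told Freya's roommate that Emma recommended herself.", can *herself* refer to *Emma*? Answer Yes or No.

Yes

*herself* is a reflexive; Principle A requires it to be bound within its binding domain — the clause headed by 'recommended'.
— Emma: subject of the clause headed by 'recommended'; c-commands the reflexive within its binding domain — allowed (Principle A).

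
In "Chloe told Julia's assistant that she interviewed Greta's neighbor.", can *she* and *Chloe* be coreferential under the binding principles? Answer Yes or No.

*Chloe* is an R-expression; Principle C requires it to be free (not bound by any c-commanding expression).
— she: subject of the clause headed by 'interviewed'; the pronoun does not c-command the R-expression — coreference allowed.

Yes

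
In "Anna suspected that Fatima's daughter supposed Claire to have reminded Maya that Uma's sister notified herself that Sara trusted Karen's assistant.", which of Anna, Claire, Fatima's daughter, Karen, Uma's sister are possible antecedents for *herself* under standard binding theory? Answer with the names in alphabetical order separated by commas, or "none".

*herself* is a reflexive; Principle A requires it to be bound within its binding domain — the clause headed by 'notified'.
— Anna: subject of the matrix clause; c-commands the reflexive but lies outside its binding domain — cannot bind it (Principle A).
— Claire: subject of the clause headed by 'reminded'; c-commands the reflexive but lies outside its binding domain — cannot bind it (Principle A).
— Fatima's daughter: subject of the clause headed by 'supposed'; c-commands the reflexive but lies outside its binding domain — cannot bind it (Principle A).
— Karen: possessor inside the object DP of the clause headed by 'trusted'; does not c-command the reflexive — cannot bind it (Principle A).
— Uma's sister: subject of the clause headed by 'notified'; c-commands the reflexive within its binding domain — allowed (Principle A).

Uma's sister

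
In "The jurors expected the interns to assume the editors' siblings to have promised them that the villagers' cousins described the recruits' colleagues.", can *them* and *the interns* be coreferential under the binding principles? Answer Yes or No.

Yes

*the interns* is an R-expression; Principle C requires it to be free (not bound by any c-commanding expression).
— them: object of the clause headed by 'promised'; the pronoun does not c-command the R-expression — coreference allowed.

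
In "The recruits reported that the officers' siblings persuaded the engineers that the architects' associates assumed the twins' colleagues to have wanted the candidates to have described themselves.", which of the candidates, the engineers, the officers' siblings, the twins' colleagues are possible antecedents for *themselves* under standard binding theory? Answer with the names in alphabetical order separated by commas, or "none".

*themselves* is a reflexive; Principle A requires it to be bound within its binding domain — the clause headed by 'described'.
— the candidates: subject of the clause headed by 'described'; c-commands the reflexive within its binding domain — allowed (Principle A).
— the engineers: object of the clause headed by 'persuaded'; c-commands the reflexive but lies outside its binding domain — cannot bind it (Principle A).
— the officers' siblings: subject of the clause headed by 'persuaded'; c-commands the reflexive but lies outside its binding domain — cannot bind it (Principle A).
— the twins' colleagues: subject of the clause headed by 'wanted'; c-commands the reflexive but lies outside its binding domain — cannot bind it (Principle A).

the candidates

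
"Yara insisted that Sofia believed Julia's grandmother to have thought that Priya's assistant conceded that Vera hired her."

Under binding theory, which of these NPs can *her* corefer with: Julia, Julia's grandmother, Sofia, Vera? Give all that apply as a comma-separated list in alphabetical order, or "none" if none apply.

Julia, Julia's grandmother, Sofia

*her* is a pronoun; Principle B requires it to be free in its binding domain — the clause headed by 'hired'.
— Julia: possessor inside the subject DP of the clause headed by 'thought'; does not c-command the pronoun — Principle B does not apply; allowed.
— Julia's grandmother: subject of the clause headed by 'thought'; c-commands the pronoun but lies outside its binding domain — allowed.
— Sofia: subject of the clause headed by 'believed'; c-commands the pronoun but lies outside its binding domain — allowed.
— Vera: subject of the clause headed by 'hired'; c-commands the pronoun within its binding domain — blocked (Principle B).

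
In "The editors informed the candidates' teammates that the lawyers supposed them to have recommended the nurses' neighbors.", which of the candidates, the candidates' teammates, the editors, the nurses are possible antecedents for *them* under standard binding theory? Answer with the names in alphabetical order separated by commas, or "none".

the candidates, the candidates' teammates, the editors

*them* is a pronoun; Principle B requires it to be free in its binding domain — the clause headed by 'supposed'.
— the candidates: possessor inside the object DP of the matrix clause; does not c-command the pronoun — Principle B does not apply; allowed.
— the candidates' teammates: object of the matrix clause; c-commands the pronoun but lies outside its binding domain — allowed.
— the editors: subject of the matrix clause; c-commands the pronoun but lies outside its binding domain — allowed.
— the nurses: possessor inside the object DP of the clause headed by 'recommended'; is c-commanded by the pronoun; coreference would bind this R-expression — blocked (Principle C).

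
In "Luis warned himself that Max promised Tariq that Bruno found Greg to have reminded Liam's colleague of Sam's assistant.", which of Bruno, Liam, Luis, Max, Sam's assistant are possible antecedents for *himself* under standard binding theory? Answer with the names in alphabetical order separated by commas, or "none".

*himself* is a reflexive; Principle A requires it to be bound within its binding domain — the matrix clause.
— Bruno: subject of the clause headed by 'found'; does not c-command the reflexive — cannot bind it (Principle A).
— Liam: possessor inside the object DP of the clause headed by 'reminded'; does not c-command the reflexive — cannot bind it (Principle A).
— Luis: subject of the matrix clause; c-commands the reflexive within its binding domain — allowed (Principle A).
— Max: subject of the clause headed by 'promised'; does not c-command the reflexive — cannot bind it (Principle A).
— Sam's assistant: second object of the clause headed by 'reminded'; does not c-command the reflexive — cannot bind it (Principle A).

Luis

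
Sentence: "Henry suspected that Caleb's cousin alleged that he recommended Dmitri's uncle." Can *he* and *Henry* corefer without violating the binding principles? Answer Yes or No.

Yes

*Henry* is an R-expression; Principle C requires it to be free (not bound by any c-commanding expression).
— he: subject of the clause headed by 'recommended'; the pronoun does not c-command the R-expression — coreference allowed.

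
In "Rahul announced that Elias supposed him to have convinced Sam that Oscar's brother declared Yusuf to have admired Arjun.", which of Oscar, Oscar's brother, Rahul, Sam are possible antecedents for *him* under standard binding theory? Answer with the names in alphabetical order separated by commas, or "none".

Rahul

*him* is a pronoun; Principle B requires it to be free in its binding domain — the clause headed by 'supposed'.
— Oscar: possessor inside the subject DP of the clause headed by 'declared'; is c-commanded by the pronoun; coreference would bind this R-expression — blocked (Principle C).
— Oscar's brother: subject of the clause headed by 'declared'; is c-commanded by the pronoun; coreference would bind this R-expression — blocked (Principle C).
— Rahul: subject of the matrix clause; c-commands the pronoun but lies outside its binding domain — allowed.
— Sam: object of the clause headed by 'convinced'; is c-commanded by the pronoun; coreference would bind this R-expression — blocked (Principle C).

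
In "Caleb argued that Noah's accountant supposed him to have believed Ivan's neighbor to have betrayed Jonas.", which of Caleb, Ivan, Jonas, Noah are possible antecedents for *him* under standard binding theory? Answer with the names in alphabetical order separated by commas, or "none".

*him* is a pronoun; Principle B requires it to be free in its binding domain — the clause headed by 'supposed'.
— Caleb: subject of the matrix clause; c-commands the pronoun but lies outside its binding domain — allowed.
— Ivan: possessor inside the subject DP of the clause headed by 'betrayed'; is c-commanded by the pronoun; coreference would bind this R-expression — blocked (Principle C).
— Jonas: object of the clause headed by 'betrayed'; is c-commanded by the pronoun; coreference would bind this R-expression — blocked (Principle C).
— Noah: possessor inside the subject DP of the clause headed by 'supposed'; does not c-command the pronoun — Principle B does not apply; allowed.

Caleb, Noah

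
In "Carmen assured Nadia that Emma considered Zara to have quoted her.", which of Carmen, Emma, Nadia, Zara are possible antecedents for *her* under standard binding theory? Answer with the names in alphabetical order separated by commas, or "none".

Carmen, Emma, Nadia

*her* is a pronoun; Principle B requires it to be free in its binding domain — the clause headed by 'quoted'.
— Carmen: subject of the matrix clause; c-commands the pronoun but lies outside its binding domain — allowed.
— Emma: subject of the clause headed by 'considered'; c-commands the pronoun but lies outside its binding domain — allowed.
— Nadia: object of the matrix clause; c-commands the pronoun but lies outside its binding domain — allowed.
— Zara: subject of the clause headed by 'quoted'; c-commands the pronoun within its binding domain — blocked (Principle B).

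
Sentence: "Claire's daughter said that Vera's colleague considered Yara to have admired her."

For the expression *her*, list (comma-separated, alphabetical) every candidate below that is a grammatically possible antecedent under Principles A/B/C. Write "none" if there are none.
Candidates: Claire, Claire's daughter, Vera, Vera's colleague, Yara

Claire, Claire's daughter, Vera, Vera's colleague

*her* is a pronoun; Principle B requires it to be free in its binding domain — the clause headed by 'admired'.
— Claire: possessor inside the subject DP of the matrix clause; does not c-command the pronoun — Principle B does not apply; allowed.
— Claire's daughter: subject of the matrix clause; c-commands the pronoun but lies outside its binding domain — allowed.
— Vera: possessor inside the subject DP of the clause headed by 'considered'; does not c-command the pronoun — Principle B does not apply; allowed.
— Vera's colleague: subject of the clause headed by 'considered'; c-commands the pronoun but lies outside its binding domain — allowed.
— Yara: subject of the clause headed by 'admired'; c-commands the pronoun within its binding domain — blocked (Principle B).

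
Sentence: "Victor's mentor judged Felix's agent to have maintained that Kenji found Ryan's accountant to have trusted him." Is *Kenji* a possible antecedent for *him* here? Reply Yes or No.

*him* is a pronoun; Principle B requires it to be free in its binding domain — the clause headed by 'trusted'.
— Kenji: subject of the clause headed by 'found'; c-commands the pronoun but lies outside its binding domain — allowed.

Yes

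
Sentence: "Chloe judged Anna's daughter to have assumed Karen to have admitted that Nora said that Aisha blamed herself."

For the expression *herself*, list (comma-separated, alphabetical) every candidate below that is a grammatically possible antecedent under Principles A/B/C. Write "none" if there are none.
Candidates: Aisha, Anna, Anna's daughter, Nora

*herself* is a reflexive; Principle A requires it to be bound within its binding domain — the clause headed by 'blamed'.
— Aisha: subject of the clause headed by 'blamed'; c-commands the reflexive within its binding domain — allowed (Principle A).
— Anna: possessor inside the subject DP of the clause headed by 'assumed'; does not c-command the reflexive — cannot bind it (Principle A).
— Anna's daughter: subject of the clause headed by 'assumed'; c-commands the reflexive but lies outside its binding domain — cannot bind it (Principle A).
— Nora: subject of the clause headed by 'said'; c-commands the reflexive but lies outside its binding domain — cannot bind it (Principle A).

Aisha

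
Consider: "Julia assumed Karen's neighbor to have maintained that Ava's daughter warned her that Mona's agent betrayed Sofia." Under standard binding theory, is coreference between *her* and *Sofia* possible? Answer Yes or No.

*Sofia* is an R-expression; Principle C requires it to be free (not bound by any c-commanding expression).
— her: object of the clause headed by 'warned'; the pronoun c-commands the R-expression — coreference blocked (Principle C).

No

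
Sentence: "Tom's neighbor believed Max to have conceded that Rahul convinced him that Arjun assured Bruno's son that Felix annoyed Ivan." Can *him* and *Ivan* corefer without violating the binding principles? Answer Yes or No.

*Ivan* is an R-expression; Principle C requires it to be free (not bound by any c-commanding expression).
— him: object of the clause headed by 'convinced'; the pronoun c-commands the R-expression — coreference blocked (Principle C).

No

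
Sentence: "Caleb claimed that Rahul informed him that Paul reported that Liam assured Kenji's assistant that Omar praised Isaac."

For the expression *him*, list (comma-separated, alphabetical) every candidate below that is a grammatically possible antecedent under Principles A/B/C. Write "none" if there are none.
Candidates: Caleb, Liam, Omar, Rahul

*him* is a pronoun; Principle B requires it to be free in its binding domain — the clause headed by 'informed'.
— Caleb: subject of the matrix clause; c-commands the pronoun but lies outside its binding domain — allowed.
— Liam: subject of the clause headed by 'assured'; is c-commanded by the pronoun; coreference would bind this R-expression — blocked (Principle C).
— Omar: subject of the clause headed by 'praised'; is c-commanded by the pronoun; coreference would bind this R-expression — blocked (Principle C).
— Rahul: subject of the clause headed by 'informed'; c-commands the pronoun within its binding domain — blocked (Principle B).

Caleb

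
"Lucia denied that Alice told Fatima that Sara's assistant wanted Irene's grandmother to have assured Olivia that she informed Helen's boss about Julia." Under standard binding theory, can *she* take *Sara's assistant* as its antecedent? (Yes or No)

Yes

*she* is a pronoun; Principle B requires it to be free in its binding domain — the clause headed by 'informed'.
— Sara's assistant: subject of the clause headed by 'wanted'; c-commands the pronoun but lies outside its binding domain — allowed.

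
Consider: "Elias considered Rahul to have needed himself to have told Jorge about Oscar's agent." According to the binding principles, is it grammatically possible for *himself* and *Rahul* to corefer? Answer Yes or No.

*himself* is a reflexive; Principle A requires it to be bound within its binding domain — the clause headed by 'needed'.
— Rahul: subject of the clause headed by 'needed'; c-commands the reflexive within its binding domain — allowed (Principle A).

Yes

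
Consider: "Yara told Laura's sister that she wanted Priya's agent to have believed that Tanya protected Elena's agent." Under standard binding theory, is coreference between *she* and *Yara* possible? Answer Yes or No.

*Yara* is an R-expression; Principle C requires it to be free (not bound by any c-commanding expression).
— she: subject of the clause headed by 'wanted'; the pronoun does not c-command the R-expression — coreference allowed.

Yes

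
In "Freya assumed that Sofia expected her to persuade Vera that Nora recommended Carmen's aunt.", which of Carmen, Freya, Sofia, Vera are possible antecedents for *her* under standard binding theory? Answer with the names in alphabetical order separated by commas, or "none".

*her* is a pronoun; Principle B requires it to be free in its binding domain — the clause headed by 'expected'.
— Carmen: possessor inside the object DP of the clause headed by 'recommended'; is c-commanded by the pronoun; coreference would bind this R-expression — blocked (Principle C).
— Freya: subject of the matrix clause; c-commands the pronoun but lies outside its binding domain — allowed.
— Sofia: subject of the clause headed by 'expected'; c-commands the pronoun within its binding domain — blocked (Principle B).
— Vera: object of the clause headed by 'persuade'; is c-commanded by the pronoun; coreference would bind this R-expression — blocked (Principle C).

Freya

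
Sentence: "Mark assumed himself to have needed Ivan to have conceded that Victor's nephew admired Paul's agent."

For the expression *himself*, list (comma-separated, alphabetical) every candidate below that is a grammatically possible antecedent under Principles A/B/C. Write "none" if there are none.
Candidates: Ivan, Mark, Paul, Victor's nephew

*himself* is a reflexive; Principle A requires it to be bound within its binding domain — the matrix clause.
— Ivan: subject of the clause headed by 'conceded'; does not c-command the reflexive — cannot bind it (Principle A).
— Mark: subject of the matrix clause; c-commands the reflexive within its binding domain — allowed (Principle A).
— Paul: possessor inside the object DP of the clause headed by 'admired'; does not c-command the reflexive — cannot bind it (Principle A).
— Victor's nephew: subject of the clause headed by 'admired'; does not c-command the reflexive — cannot bind it (Principle A).

Mark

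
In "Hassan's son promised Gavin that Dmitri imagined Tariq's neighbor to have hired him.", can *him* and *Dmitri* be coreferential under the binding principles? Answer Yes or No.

*Dmitri* is an R-expression; Principle C requires it to be free (not bound by any c-commanding expression).
— him: object of the clause headed by 'hired'; the pronoun does not c-command the R-expression — coreference allowed.

Yes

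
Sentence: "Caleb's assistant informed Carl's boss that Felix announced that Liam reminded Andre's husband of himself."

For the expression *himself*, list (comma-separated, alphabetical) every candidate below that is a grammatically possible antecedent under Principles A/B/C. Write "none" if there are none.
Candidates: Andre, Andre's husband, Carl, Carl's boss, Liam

Andre's husband, Liam

*himself* is a reflexive; Principle A requires it to be bound within its binding domain — the clause headed by 'reminded'.
— Andre: possessor inside the object DP of the clause headed by 'reminded'; does not c-command the reflexive — cannot bind it (Principle A).
— Andre's husband: object of the clause headed by 'reminded'; c-commands the reflexive within its binding domain — allowed (Principle A).
— Carl: possessor inside the object DP of the matrix clause; does not c-command the reflexive — cannot bind it (Principle A).
— Carl's boss: object of the matrix clause; c-commands the reflexive but lies outside its binding domain — cannot bind it (Principle A).
— Liam: subject of the clause headed by 'reminded'; c-commands the reflexive within its binding domain — allowed (Principle A).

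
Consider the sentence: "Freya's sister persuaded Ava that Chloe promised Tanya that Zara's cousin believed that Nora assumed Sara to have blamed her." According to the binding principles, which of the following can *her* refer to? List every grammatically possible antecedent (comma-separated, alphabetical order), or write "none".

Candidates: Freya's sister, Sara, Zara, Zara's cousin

Freya's sister, Zara, Zara's cousin

*her* is a pronoun; Principle B requires it to be free in its binding domain — the clause headed by 'blamed'.
— Freya's sister: subject of the matrix clause; c-commands the pronoun but lies outside its binding domain — allowed.
— Sara: subject of the clause headed by 'blamed'; c-commands the pronoun within its binding domain — blocked (Principle B).
— Zara: possessor inside the subject DP of the clause headed by 'believed'; does not c-command the pronoun — Principle B does not apply; allowed.
— Zara's cousin: subject of the clause headed by 'believed'; c-commands the pronoun but lies outside its binding domain — allowed.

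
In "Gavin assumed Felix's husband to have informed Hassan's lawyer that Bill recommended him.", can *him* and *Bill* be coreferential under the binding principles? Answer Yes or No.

No

*Bill* is an R-expression; Principle C requires it to be free (not bound by any c-commanding expression).
— him: object of the clause headed by 'recommended'; the R-expression locally c-commands the pronoun — coreference blocked (Principle B on the pronoun).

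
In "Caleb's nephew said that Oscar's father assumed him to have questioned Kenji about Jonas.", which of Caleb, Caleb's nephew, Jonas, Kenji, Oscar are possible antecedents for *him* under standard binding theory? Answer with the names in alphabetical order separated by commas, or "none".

*him* is a pronoun; Principle B requires it to be free in its binding domain — the clause headed by 'assumed'.
— Caleb: possessor inside the subject DP of the matrix clause; does not c-command the pronoun — Principle B does not apply; allowed.
— Caleb's nephew: subject of the matrix clause; c-commands the pronoun but lies outside its binding domain — allowed.
— Jonas: second object of the clause headed by 'questioned'; is c-commanded by the pronoun; coreference would bind this R-expression — blocked (Principle C).
— Kenji: object of the clause headed by 'questioned'; is c-commanded by the pronoun; coreference would bind this R-expression — blocked (Principle C).
— Oscar: possessor inside the subject DP of the clause headed by 'assumed'; does not c-command the pronoun — Principle B does not apply; allowed.

Caleb, Caleb's nephew, Oscar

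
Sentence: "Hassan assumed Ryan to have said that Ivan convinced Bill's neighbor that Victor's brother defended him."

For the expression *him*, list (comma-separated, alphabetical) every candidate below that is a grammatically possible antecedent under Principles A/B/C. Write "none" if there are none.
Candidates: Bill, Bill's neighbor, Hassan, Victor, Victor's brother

*him* is a pronoun; Principle B requires it to be free in its binding domain — the clause headed by 'defended'.
— Bill: possessor inside the object DP of the clause headed by 'convinced'; does not c-command the pronoun — Principle B does not apply; allowed.
— Bill's neighbor: object of the clause headed by 'convinced'; c-commands the pronoun but lies outside its binding domain — allowed.
— Hassan: subject of the matrix clause; c-commands the pronoun but lies outside its binding domain — allowed.
— Victor: possessor inside the subject DP of the clause headed by 'defended'; does not c-command the pronoun — Principle B does not apply; allowed.
— Victor's brother: subject of the clause headed by 'defended'; c-commands the pronoun within its binding domain — blocked (Principle B).

Bill, Bill's neighbor, Hassan, Victor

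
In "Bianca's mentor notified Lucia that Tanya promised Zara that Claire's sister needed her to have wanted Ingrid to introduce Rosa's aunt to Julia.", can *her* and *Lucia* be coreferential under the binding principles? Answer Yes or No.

*Lucia* is an R-expression; Principle C requires it to be free (not bound by any c-commanding expression).
— her: subject of the clause headed by 'wanted'; the pronoun does not c-command the R-expression — coreference allowed.

Yes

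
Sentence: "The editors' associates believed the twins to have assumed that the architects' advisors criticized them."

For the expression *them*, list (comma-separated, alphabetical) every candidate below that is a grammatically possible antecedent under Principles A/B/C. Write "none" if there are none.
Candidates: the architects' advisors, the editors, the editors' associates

the editors, the editors' associates

*them* is a pronoun; Principle B requires it to be free in its binding domain — the clause headed by 'criticized'.
— the architects' advisors: subject of the clause headed by 'criticized'; c-commands the pronoun within its binding domain — blocked (Principle B).
— the editors: possessor inside the subject DP of the matrix clause; does not c-command the pronoun — Principle B does not apply; allowed.
— the editors' associates: subject of the matrix clause; c-commands the pronoun but lies outside its binding domain — allowed.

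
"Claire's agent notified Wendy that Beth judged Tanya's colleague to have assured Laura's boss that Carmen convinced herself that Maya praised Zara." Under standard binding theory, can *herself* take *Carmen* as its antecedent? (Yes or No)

Yes

*herself* is a reflexive; Principle A requires it to be bound within its binding domain — the clause headed by 'convinced'.
— Carmen: subject of the clause headed by 'convinced'; c-commands the reflexive within its binding domain — allowed (Principle A).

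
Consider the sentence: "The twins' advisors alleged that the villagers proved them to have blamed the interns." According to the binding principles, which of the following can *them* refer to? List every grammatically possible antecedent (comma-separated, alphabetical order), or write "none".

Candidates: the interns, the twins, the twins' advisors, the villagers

the twins, the twins' advisors

*them* is a pronoun; Principle B requires it to be free in its binding domain — the clause headed by 'proved'.
— the interns: object of the clause headed by 'blamed'; is c-commanded by the pronoun; coreference would bind this R-expression — blocked (Principle C).
— the twins: possessor inside the subject DP of the matrix clause; does not c-command the pronoun — Principle B does not apply; allowed.
— the twins' advisors: subject of the matrix clause; c-commands the pronoun but lies outside its binding domain — allowed.
— the villagers: subject of the clause headed by 'proved'; c-commands the pronoun within its binding domain — blocked (Principle B).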